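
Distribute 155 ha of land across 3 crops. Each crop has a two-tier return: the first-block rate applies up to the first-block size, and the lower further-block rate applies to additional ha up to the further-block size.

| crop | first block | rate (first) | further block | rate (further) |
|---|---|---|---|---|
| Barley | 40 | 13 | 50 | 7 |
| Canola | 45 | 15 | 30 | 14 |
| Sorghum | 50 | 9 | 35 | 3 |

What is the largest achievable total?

Treat each block as its own option and order by rate: Canola/first 15 > Canola/second 14 > Barley/first 13 > Sorghum/first 9 > Barley/second 7 > Sorghum/second 3.
Canola/first (15): +45 → 110 left.
Fill Canola second block (30 at 14) → 80 left.
Fill Barley first block (40 at 13) → 40 left.
40 remain; put them into Sorghum first at 9.
Total = 15×45 + 14×30 + 13×40 + 9×40 = 1975.

1975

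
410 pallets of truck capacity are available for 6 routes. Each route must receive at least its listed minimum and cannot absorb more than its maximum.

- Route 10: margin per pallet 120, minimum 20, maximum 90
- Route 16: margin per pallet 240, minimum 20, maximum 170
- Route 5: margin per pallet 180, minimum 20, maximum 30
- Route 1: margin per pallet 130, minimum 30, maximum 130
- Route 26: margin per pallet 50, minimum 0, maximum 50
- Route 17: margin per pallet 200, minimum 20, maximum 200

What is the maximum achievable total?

Meeting every minimum uses 20+20+20+30+0+20 = 110 pallets, leaving 300.
Highest margin per pallet first: Route 16 240 > Route 17 200 > Route 5 180 > Route 1 130 > Route 10 120 > Route 26 50.
Route 16: +150 to 170 (cap) → 150 left.
Route 17: +150 (room for 180) → 170. Pool exhausted.
Total = 120×20 + 240×170 + 180×20 + 130×30 + 200×170 = 84700.

84700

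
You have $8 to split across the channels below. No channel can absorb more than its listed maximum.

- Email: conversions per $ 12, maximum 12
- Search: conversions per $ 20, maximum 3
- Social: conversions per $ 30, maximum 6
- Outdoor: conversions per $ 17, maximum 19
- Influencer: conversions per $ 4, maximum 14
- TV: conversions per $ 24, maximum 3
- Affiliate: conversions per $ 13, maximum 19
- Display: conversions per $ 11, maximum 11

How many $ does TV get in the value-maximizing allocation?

Highest conversions per $ first: Social 30 > TV 24 > Search 20 > Outdoor 17 > Affiliate 13 > Email 12 > Display 11 > Influencer 4.
Social: +6 to 6 (cap) ; 2 left.
TV has room for 3 but only 2 remain, so it gets 2.

2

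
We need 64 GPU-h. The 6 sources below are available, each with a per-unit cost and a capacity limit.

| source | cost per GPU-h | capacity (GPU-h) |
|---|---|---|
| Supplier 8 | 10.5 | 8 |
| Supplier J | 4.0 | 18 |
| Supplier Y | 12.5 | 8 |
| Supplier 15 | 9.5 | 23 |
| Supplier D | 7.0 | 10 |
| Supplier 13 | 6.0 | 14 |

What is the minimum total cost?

435

Cheapest first:
Take 18 from Supplier J at 4.0 → need 46 more.
Supplier 13 (6.0): use full 14 → 32 GPU-h to go.
Take 10 from Supplier D at 7.0 → need 22 more.
Supplier 15 at 9.5: take 22 of its 23 → requirement met.
Supplier 8, Supplier Y: unused.
Cost = 18×4.0 + 14×6.0 + 10×7.0 + 22×9.5 = 435.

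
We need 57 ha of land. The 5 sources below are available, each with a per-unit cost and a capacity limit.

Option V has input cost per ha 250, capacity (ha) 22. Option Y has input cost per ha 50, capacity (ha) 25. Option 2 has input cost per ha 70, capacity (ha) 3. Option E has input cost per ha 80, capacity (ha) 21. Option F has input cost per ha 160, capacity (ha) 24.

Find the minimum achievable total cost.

4420

Cheapest first:
Option Y at 50: take all 25 ha → 32 still needed.
Take 3 from Option 2 at 70 → need 29 more.
Option E (80): use full 21 → 8 ha to go.
Option F (160): take the remaining 8 → done.
Option V: unused.
Cost = 25×50 + 3×70 + 21×80 + 8×160 = 4420.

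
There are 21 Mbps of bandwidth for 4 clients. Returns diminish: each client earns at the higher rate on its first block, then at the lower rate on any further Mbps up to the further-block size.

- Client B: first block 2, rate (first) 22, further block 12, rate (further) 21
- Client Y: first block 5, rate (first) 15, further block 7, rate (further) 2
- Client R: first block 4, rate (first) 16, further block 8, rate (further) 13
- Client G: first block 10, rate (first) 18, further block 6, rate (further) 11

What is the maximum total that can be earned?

Order all 8 blocks by rate: Client B/first 22 > Client B/second 21 > Client G/first 18 > Client R/first 16 > Client Y/first 15 > Client R/second 13 > Client G/second 11 > Client Y/second 2.
Fill Client B first block (2 at 22) — 19 left.
Client B second at 21: fill all 12 — 7 left.
Client G first at 18: only 7 left, fill 7.
Total = 22×2 + 21×12 + 18×7 = 422.

422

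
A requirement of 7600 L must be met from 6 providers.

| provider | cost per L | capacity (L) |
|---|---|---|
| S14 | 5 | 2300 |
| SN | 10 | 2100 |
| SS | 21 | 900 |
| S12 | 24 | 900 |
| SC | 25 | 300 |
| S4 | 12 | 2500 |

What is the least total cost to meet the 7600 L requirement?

Fill from the cheapest provider first.
S14 (5): use full 2300 → 5300 L to go.
SN (10): use full 2100 → 3200 L to go.
Take 2500 from S4 at 12 → need 700 more.
SS (21): take the remaining 700 → done.
S12, SC: unused.
Cost = 2300×5 + 2100×10 + 2500×12 + 700×21 = 77200.

77200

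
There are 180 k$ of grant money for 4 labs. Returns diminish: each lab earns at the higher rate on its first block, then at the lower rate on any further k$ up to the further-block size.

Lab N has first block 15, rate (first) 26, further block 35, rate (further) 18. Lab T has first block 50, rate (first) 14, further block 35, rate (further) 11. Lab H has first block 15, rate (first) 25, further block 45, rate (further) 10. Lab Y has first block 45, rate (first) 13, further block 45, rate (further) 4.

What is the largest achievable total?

Treat each block as its own option and order by rate: Lab N/tier1 26 > Lab H/tier1 25 > Lab N/tier2 18 > Lab T/tier1 14 > Lab Y/tier1 13 > Lab T/tier2 11 > Lab H/tier2 10 > Lab Y/tier2 4.
Lab N/tier1 (26): +15 → 165 left.
Lab H/tier1 (25): +15 → 150 left.
Fill Lab N tier2 block (35 at 18) → 115 left.
Lab T tier1 at 14: fill all 50 → 65 left.
Lab Y tier1 at 13: fill all 45 → 20 left.
Lab T/tier2: +20 of 35 at 11; pool empty.
Total = 26×15 + 25×15 + 18×35 + 14×50 + 13×45 + 11×20 = 2900.

2900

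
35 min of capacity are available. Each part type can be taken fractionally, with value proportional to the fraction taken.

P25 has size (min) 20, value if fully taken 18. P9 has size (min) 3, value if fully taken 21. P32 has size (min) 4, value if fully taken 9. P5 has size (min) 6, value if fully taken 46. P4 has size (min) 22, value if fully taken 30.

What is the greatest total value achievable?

Rank by value-to-size ratio: P5 46/6≈7.67, P9 21/3≈7, P32 9/4≈2.25, P4 30/22≈1.36, P25 18/20≈0.9.
All 6 min of P5 fit (value 46) → 29 remain.
All 3 min of P9 fit (value 21) → 26 remain.
Take all of P32 (4 min, value 9) → 22 min left.
P4: take in full, 22 min for value 30 → 0 left.
Total value = 106.

106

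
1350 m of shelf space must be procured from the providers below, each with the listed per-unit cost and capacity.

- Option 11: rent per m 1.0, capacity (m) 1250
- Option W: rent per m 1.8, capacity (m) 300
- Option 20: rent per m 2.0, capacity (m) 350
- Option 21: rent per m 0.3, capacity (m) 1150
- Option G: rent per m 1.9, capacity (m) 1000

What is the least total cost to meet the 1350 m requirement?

Use providers in increasing cost order.
Option 21 (0.3): use full 1150 → 200 m to go.
Take 200 from Option 11 at 1.0 to finish.
Option W, Option G, Option 20: unused.
Cost = 1150×0.3 + 200×1.0 = 545.

545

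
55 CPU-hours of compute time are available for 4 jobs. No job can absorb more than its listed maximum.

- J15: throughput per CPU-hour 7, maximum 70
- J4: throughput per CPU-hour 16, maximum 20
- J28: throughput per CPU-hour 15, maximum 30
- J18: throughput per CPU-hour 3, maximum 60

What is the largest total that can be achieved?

Highest throughput per CPU-hour first: J4 16 > J28 15 > J15 7 > J18 3.
Give J4 20 to hit its cap of 20 — 35 left.
Give J28 30 to hit its cap of 30 — 5 left.
Only 5 left; J15 takes them to reach 5.
Total = 7×5 + 16×20 + 15×30 = 805.

805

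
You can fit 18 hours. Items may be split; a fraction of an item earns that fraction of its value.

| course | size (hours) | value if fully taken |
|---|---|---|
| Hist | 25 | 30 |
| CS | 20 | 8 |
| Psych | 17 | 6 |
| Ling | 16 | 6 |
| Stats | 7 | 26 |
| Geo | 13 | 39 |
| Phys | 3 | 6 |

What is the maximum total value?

Rank by value-to-size ratio: Stats 26/7≈3.71, Geo 39/13≈3, Phys 6/3≈2, Hist 30/25≈1.2, CS 8/20≈0.4, Ling 6/16≈0.375, Psych 6/17≈0.353.
Stats: take in full, 7 hours for value 26 — 11 left.
Fill the last 11 hours with part of Geo: 11/13 of it earns 33.
Total value = 59.

59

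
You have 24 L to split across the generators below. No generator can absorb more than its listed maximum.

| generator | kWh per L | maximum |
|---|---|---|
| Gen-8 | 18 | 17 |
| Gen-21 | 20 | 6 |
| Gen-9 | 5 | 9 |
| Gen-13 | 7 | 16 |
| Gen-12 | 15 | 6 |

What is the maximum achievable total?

Order the generators by kWh per L: Gen-21 20 > Gen-8 18 > Gen-12 15 > Gen-13 7 > Gen-9 5.
Give Gen-21 6 to hit its cap of 6 ; 18 left.
Gen-8: +17 to 17 (cap) ; 1 left.
Only 1 left; Gen-12 takes them to reach 1.
Total = 18×17 + 20×6 + 15×1 = 441.

441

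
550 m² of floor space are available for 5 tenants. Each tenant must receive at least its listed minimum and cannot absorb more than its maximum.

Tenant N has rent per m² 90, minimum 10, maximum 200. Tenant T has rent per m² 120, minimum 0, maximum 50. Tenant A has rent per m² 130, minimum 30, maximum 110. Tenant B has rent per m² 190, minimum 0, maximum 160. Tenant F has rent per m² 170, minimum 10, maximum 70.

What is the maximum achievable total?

77000

Meeting every minimum uses 10+0+30+0+10 = 50 m², leaving 500.
Highest rent per m² first: Tenant B 190 > Tenant F 170 > Tenant A 130 > Tenant T 120 > Tenant N 90.
Tenant B: +160 to 160 (cap) — 340 left.
Tenant F: +60 to 70 (cap) — 280 left.
Tenant A: +80 to 110 (cap) — 200 left.
Tenant T: +50 to 50 (cap) — 150 left.
Tenant N: +150 (room for 190) → 160. Pool exhausted.
Total = 90×160 + 120×50 + 130×110 + 190×160 + 170×70 = 77000.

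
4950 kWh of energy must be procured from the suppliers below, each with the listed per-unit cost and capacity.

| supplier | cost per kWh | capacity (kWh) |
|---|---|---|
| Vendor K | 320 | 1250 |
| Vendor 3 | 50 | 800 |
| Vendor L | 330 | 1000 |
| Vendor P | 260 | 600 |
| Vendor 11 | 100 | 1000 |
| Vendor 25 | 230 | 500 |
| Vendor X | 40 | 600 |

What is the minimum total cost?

901000

Use suppliers in increasing cost order.
Vendor X (40): use full 600 → 4350 kWh to go.
Vendor 3 at 50: take all 800 kWh → 3550 still needed.
Vendor 11 at 100: take all 1000 kWh → 2550 still needed.
Vendor 25 (230): use full 500 → 2050 kWh to go.
Vendor P (260): use full 600 → 1450 kWh to go.
Vendor K at 320: take all 1250 kWh → 200 still needed.
Take 200 from Vendor L at 330 to finish.
Cost = 600×40 + 800×50 + 1000×100 + 500×230 + 600×260 + 1250×320 + 200×330 = 901000.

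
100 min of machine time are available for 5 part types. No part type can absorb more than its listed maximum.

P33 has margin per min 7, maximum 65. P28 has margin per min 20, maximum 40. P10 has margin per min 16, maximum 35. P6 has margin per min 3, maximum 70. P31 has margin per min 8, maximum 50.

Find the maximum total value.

Rank by margin per min: P28 20 > P10 16 > P31 8 > P33 7 > P6 3.
P28: +40 to 40 (cap) — 60 left.
P10: +35 to 35 (cap) — 25 left.
Only 25 left; P31 takes them to reach 25.
Total = 20×40 + 16×35 + 8×25 = 1560.

1560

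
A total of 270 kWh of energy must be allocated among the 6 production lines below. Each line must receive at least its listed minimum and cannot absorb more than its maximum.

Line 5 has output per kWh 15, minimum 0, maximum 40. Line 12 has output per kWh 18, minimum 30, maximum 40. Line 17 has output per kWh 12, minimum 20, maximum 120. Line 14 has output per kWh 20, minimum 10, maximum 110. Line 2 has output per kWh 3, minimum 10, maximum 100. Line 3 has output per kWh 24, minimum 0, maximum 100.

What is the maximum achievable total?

Meeting every minimum uses 0+30+20+10+10+0 = 70 kWh, leaving 200.
Highest output per kWh first: Line 3 24 > Line 14 20 > Line 12 18 > Line 5 15 > Line 17 12 > Line 2 3.
Line 3 takes 100 more to reach its cap of 100 ; 100 left.
Line 14: +100 to 110 (cap) ; 0 left.
Total = 18×30 + 12×20 + 20×110 + 3×10 + 24×100 = 5410.

5410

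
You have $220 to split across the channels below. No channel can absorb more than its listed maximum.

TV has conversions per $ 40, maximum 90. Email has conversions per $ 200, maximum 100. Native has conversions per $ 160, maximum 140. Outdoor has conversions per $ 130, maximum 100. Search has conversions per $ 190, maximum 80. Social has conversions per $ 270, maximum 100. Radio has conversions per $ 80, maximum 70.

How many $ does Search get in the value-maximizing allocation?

Rank by conversions per $: Social 270 > Email 200 > Search 190 > Native 160 > Outdoor 130 > Radio 80 > TV 40.
Social takes 100 to reach its cap of 100 → 120 left.
Give Email 100 to hit its cap of 100 → 20 left.
Search: +20 (room for 80) → 20. Pool exhausted.

20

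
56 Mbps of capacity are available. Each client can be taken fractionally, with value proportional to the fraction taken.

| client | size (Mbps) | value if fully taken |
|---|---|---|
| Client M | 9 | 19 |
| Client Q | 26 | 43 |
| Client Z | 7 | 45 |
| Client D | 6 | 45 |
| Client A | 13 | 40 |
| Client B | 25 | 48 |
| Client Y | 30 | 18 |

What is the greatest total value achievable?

Sort by value density: Client D 45/6≈7.5, Client Z 45/7≈6.43, Client A 40/13≈3.08, Client M 19/9≈2.11, Client B 48/25≈1.92, Client Q 43/26≈1.65, Client Y 18/30≈0.6.
Take all of Client D (6 Mbps, value 45) → 50 Mbps left.
Client Z: take in full, 7 Mbps for value 45 → 43 left.
All 13 Mbps of Client A fit (value 40) → 30 remain.
Client M: take in full, 9 Mbps for value 19 → 21 left.
Only 21 Mbps remain; take 21/25 of Client B for value 48×21/25 = 40.32.
Total value = 189.32.

189.32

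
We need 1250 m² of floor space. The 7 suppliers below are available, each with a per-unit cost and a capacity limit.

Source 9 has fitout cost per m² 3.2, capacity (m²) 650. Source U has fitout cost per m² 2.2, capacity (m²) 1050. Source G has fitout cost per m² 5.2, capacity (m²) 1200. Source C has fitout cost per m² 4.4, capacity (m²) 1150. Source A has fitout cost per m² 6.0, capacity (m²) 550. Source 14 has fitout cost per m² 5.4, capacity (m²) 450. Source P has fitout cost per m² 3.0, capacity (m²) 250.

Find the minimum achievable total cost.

2910

Use suppliers in increasing cost order.
Source U at 2.2: take all 1050 m² ; 200 still needed.
Source P (3.0): take the remaining 200 ; done.
Source 9, Source C, Source G, Source 14, Source A: unused.
Cost = 1050×2.2 + 200×3.0 = 2910.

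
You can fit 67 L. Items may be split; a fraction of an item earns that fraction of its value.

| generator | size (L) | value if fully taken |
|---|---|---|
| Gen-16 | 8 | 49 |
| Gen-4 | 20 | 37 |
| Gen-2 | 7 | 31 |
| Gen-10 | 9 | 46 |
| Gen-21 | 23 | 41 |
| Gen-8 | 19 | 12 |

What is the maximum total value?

204

Rank by value-to-size ratio: Gen-16 49/8≈6.12, Gen-10 46/9≈5.11, Gen-2 31/7≈4.43, Gen-4 37/20≈1.85, Gen-21 41/23≈1.78, Gen-8 12/19≈0.632.
Gen-16: take in full, 8 L for value 49 — 59 left.
All 9 L of Gen-10 fit (value 46) — 50 remain.
Gen-2: take in full, 7 L for value 31 — 43 left.
All 20 L of Gen-4 fit (value 37) — 23 remain.
Gen-21: take in full, 23 L for value 41 — 0 left.
Total value = 204.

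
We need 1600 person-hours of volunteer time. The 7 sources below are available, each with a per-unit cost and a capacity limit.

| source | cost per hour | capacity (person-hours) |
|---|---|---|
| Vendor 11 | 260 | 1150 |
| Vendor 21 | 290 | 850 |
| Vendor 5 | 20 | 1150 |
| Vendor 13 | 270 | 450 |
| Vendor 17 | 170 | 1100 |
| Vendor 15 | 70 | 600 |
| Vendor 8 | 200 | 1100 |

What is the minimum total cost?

54500

Cheapest first:
Take 1150 from Vendor 5 at 20 — need 450 more.
Vendor 15 (70): take the remaining 450 — done.
Vendor 17, Vendor 8, Vendor 11, Vendor 13, Vendor 21: unused.
Cost = 1150×20 + 450×70 = 54500.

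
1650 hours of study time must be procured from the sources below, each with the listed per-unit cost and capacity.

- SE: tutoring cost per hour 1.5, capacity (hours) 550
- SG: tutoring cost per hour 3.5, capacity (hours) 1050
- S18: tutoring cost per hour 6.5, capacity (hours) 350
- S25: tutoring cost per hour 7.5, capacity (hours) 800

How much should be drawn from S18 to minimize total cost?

50

Cheapest first:
SE (1.5): use full 550 ; 1100 hours to go.
Take 1050 from SG at 3.5 ; need 50 more.
S18 at 6.5: take 50 of its 350 ; requirement met.
S25: unused.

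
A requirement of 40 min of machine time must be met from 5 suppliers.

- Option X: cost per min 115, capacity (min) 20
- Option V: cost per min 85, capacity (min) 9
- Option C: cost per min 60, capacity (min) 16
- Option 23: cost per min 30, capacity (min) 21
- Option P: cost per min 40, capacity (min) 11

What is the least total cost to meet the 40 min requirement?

1550

Use suppliers in increasing cost order.
Take 21 from Option 23 at 30 → need 19 more.
Option P at 40: take all 11 min → 8 still needed.
Take 8 from Option C at 60 to finish.
Option V, Option X: unused.
Cost = 21×30 + 11×40 + 8×60 = 1550.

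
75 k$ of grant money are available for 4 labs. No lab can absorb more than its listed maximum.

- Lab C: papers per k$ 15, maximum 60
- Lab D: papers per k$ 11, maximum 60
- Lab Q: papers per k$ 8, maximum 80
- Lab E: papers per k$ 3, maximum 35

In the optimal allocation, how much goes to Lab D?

Order the labs by papers per k$: Lab C 15 > Lab D 11 > Lab Q 8 > Lab E 3.
Lab C takes 60 to reach its cap of 60 ; 15 left.
Only 15 left; Lab D takes them to reach 15.

15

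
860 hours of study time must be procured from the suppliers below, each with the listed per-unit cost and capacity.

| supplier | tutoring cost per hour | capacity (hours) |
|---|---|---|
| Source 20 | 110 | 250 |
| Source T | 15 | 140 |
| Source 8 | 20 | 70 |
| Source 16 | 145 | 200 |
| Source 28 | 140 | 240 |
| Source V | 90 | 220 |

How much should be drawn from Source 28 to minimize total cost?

Use suppliers in increasing cost order.
Source T (15): use full 140 ; 720 hours to go.
Source 8 at 20: take all 70 hours ; 650 still needed.
Source V (90): use full 220 ; 430 hours to go.
Take 250 from Source 20 at 110 ; need 180 more.
Source 28 (140): take the remaining 180 ; done.
Source 16: unused.

180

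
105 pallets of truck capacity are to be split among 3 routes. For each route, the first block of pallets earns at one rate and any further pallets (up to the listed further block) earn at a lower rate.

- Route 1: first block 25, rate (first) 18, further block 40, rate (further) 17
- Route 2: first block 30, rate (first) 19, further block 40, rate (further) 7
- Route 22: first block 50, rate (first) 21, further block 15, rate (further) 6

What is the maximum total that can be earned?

Order all 6 blocks by rate: Route 22/tier1 21 > Route 2/tier1 19 > Route 1/tier1 18 > Route 1/tier2 17 > Route 2/tier2 7 > Route 22/tier2 6.
Route 22 tier1 at 21: fill all 50 — 55 left.
Route 2 tier1 at 19: fill all 30 — 25 left.
Route 1/tier1 (18): +25 — 0 left.
Total = 21×50 + 19×30 + 18×25 = 2070.

2070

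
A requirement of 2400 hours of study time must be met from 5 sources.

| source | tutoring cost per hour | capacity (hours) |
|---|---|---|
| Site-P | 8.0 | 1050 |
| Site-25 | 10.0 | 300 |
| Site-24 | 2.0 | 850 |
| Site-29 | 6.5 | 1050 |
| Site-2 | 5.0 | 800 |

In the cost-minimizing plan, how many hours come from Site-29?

750

Use sources in increasing cost order.
Site-24 (2.0): use full 850 — 1550 hours to go.
Site-2 (5.0): use full 800 — 750 hours to go.
Take 750 from Site-29 at 6.5 to finish.
Site-P, Site-25: unused.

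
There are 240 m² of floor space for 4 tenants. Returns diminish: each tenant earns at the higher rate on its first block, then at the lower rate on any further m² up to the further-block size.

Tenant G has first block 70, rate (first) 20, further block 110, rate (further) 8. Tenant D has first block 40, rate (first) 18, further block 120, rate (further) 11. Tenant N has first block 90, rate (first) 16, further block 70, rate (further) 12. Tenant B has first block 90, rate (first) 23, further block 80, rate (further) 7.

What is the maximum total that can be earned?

Order all 8 blocks by rate: Tenant B/T1 23 > Tenant G/T1 20 > Tenant D/T1 18 > Tenant N/T1 16 > Tenant N/T2 12 > Tenant D/T2 11 > Tenant G/T2 8 > Tenant B/T2 7.
Tenant B/T1 (23): +90 — 150 left.
Tenant G T1 at 20: fill all 70 — 80 left.
Tenant D/T1 (18): +40 — 40 left.
Tenant N/T1: +40 of 90 at 16; pool empty.
Total = 23×90 + 20×70 + 18×40 + 16×40 = 4830.

4830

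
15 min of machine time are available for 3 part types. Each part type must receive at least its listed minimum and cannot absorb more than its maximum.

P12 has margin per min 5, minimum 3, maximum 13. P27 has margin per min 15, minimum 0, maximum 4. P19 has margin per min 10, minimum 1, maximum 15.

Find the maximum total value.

Meeting every minimum uses 3+0+1 = 4 min, leaving 11.
Rank by margin per min: P27 15 > P19 10 > P12 5.
Give P27 4 more to hit its cap of 4 ; 7 left.
P19: +7 (room for 14) → 8. Pool exhausted.
Total = 5×3 + 15×4 + 10×8 = 155.

155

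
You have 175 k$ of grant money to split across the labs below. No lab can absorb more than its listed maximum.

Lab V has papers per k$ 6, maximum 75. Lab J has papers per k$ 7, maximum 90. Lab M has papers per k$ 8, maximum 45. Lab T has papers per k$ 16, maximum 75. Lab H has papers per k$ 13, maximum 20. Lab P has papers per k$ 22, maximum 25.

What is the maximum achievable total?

Highest papers per k$ first: Lab P 22 > Lab T 16 > Lab H 13 > Lab M 8 > Lab J 7 > Lab V 6.
Give Lab P 25 to hit its cap of 25 — 150 left.
Give Lab T 75 to hit its cap of 75 — 75 left.
Give Lab H 20 to hit its cap of 20 — 55 left.
Give Lab M 45 to hit its cap of 45 — 10 left.
Lab J: +10 (room for 90) → 10. Pool exhausted.
Total = 7×10 + 8×45 + 16×75 + 13×20 + 22×25 = 2440.

2440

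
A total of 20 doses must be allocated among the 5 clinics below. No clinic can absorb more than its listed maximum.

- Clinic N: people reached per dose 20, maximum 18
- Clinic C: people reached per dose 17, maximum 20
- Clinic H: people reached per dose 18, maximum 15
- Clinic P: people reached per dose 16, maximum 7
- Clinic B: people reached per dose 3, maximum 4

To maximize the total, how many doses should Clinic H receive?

2

Rank by people reached per dose: Clinic N 20 > Clinic H 18 > Clinic C 17 > Clinic P 16 > Clinic B 3.
Clinic N takes 18 to reach its cap of 18 ; 2 left.
Clinic H: +2 (room for 15) → 2. Pool exhausted.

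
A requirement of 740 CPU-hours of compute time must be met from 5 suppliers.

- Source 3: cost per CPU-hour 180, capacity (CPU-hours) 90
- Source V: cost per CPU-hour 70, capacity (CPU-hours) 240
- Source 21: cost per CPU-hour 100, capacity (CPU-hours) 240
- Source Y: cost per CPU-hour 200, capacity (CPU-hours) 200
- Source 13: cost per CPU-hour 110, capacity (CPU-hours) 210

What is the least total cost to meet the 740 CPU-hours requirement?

72900

Cheapest first:
Take 240 from Source V at 70 — need 500 more.
Source 21 at 100: take all 240 CPU-hours — 260 still needed.
Source 13 (110): use full 210 — 50 CPU-hours to go.
Source 3 at 180: take 50 of its 90 — requirement met.
Source Y: unused.
Cost = 240×70 + 240×100 + 210×110 + 50×180 = 72900.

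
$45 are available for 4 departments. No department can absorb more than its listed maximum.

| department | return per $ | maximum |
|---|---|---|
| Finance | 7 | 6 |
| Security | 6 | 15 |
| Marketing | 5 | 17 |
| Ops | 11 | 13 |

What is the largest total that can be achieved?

Highest return per $ first: Ops 11 > Finance 7 > Security 6 > Marketing 5.
Ops takes 13 to reach its cap of 13 — 32 left.
Finance takes 6 to reach its cap of 6 — 26 left.
Give Security 15 to hit its cap of 15 — 11 left.
Marketing: +11 (room for 17) → 11. Pool exhausted.
Total = 7×6 + 6×15 + 5×11 + 11×13 = 330.

330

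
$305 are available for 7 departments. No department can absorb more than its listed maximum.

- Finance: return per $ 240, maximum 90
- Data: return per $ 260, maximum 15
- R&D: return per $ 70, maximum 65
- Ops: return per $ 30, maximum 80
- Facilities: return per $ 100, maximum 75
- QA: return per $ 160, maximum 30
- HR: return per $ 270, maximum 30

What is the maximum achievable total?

50450

Rank by return per $: HR 270 > Data 260 > Finance 240 > QA 160 > Facilities 100 > R&D 70 > Ops 30.
HR: +30 to 30 (cap) ; 275 left.
Give Data 15 to hit its cap of 15 ; 260 left.
Give Finance 90 to hit its cap of 90 ; 170 left.
Give QA 30 to hit its cap of 30 ; 140 left.
Give Facilities 75 to hit its cap of 75 ; 65 left.
R&D: +65 to 65 (cap) ; 0 left.
Total = 240×90 + 260×15 + 70×65 + 100×75 + 160×30 + 270×30 = 50450.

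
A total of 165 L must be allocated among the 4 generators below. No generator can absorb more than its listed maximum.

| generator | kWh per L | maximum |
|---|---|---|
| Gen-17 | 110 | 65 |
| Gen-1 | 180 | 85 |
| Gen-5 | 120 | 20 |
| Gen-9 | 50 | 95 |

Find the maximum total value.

Highest kWh per L first: Gen-1 180 > Gen-5 120 > Gen-17 110 > Gen-9 50.
Gen-1: +85 to 85 (cap) → 80 left.
Give Gen-5 20 to hit its cap of 20 → 60 left.
Gen-17: +60 (room for 65) → 60. Pool exhausted.
Total = 110×60 + 180×85 + 120×20 = 24300.

24300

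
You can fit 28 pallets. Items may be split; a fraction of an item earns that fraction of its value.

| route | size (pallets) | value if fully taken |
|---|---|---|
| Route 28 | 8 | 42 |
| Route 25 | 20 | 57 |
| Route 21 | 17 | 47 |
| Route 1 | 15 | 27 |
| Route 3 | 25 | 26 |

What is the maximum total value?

Rank by value-to-size ratio: Route 28 42/8≈5.25, Route 25 57/20≈2.85, Route 21 47/17≈2.76, Route 1 27/15≈1.8, Route 3 26/25≈1.04.
Take all of Route 28 (8 pallets, value 42) ; 20 pallets left.
Take all of Route 25 (20 pallets, value 57) ; 0 pallets left.
Total value = 99.

99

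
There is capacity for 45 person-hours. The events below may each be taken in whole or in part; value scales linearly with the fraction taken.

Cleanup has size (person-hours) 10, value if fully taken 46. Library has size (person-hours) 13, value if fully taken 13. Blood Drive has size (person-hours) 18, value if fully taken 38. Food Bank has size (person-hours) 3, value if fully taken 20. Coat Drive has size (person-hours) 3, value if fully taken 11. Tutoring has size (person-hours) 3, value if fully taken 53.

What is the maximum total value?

Rank by value-to-size ratio: Tutoring 53/3≈17.7, Food Bank 20/3≈6.67, Cleanup 46/10≈4.6, Coat Drive 11/3≈3.67, Blood Drive 38/18≈2.11, Library 13/13≈1.
All 3 person-hours of Tutoring fit (value 53) → 42 remain.
All 3 person-hours of Food Bank fit (value 20) → 39 remain.
All 10 person-hours of Cleanup fit (value 46) → 29 remain.
Take all of Coat Drive (3 person-hours, value 11) → 26 person-hours left.
Take all of Blood Drive (18 person-hours, value 38) → 8 person-hours left.
Only 8 person-hours remain; take 8/13 of Library for value 13×8/13 = 8.
Total value = 176.

176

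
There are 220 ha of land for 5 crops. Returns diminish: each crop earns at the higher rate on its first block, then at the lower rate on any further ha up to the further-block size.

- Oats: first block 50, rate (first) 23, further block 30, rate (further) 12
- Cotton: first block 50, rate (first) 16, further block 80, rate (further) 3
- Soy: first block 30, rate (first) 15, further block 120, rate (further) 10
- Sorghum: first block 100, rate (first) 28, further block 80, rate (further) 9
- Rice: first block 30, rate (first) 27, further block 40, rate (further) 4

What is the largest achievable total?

Order all 10 blocks by rate: Sorghum/first 28 > Rice/first 27 > Oats/first 23 > Cotton/first 16 > Soy/first 15 > Oats/second 12 > Soy/second 10 > Sorghum/second 9 > Rice/second 4 > Cotton/second 3.
Sorghum first at 28: fill all 100 — 120 left.
Rice first at 27: fill all 30 — 90 left.
Fill Oats first block (50 at 23) — 40 left.
Cotton first at 16: only 40 left, fill 40.
Total = 28×100 + 27×30 + 23×50 + 16×40 = 5400.

5400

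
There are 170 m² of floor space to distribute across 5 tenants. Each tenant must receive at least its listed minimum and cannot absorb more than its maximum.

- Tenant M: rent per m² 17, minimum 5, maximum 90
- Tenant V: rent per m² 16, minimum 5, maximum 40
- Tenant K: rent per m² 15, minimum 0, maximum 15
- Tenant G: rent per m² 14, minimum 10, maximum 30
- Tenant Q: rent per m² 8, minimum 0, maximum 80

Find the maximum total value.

2745

Meeting every minimum uses 5+5+0+10+0 = 20 m², leaving 150.
Highest rent per m² first: Tenant M 17 > Tenant V 16 > Tenant K 15 > Tenant G 14 > Tenant Q 8.
Tenant M takes 85 more to reach its cap of 90 — 65 left.
Tenant V takes 35 more to reach its cap of 40 — 30 left.
Give Tenant K 15 more to hit its cap of 15 — 15 left.
Tenant G: +15 (room for 20) → 25. Pool exhausted.
Total = 17×90 + 16×40 + 15×15 + 14×25 = 2745.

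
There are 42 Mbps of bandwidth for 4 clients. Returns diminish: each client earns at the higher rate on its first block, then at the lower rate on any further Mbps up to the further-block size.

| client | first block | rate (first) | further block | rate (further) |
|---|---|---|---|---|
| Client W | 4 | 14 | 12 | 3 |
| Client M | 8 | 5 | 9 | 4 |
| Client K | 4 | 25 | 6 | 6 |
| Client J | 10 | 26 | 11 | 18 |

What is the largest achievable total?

Order all 8 blocks by rate: Client J/first 26 > Client K/first 25 > Client J/second 18 > Client W/first 14 > Client K/second 6 > Client M/first 5 > Client M/second 4 > Client W/second 3.
Fill Client J first block (10 at 26) ; 32 left.
Client K first at 25: fill all 4 ; 28 left.
Client J second at 18: fill all 11 ; 17 left.
Client W first at 14: fill all 4 ; 13 left.
Client K/second (6): +6 ; 7 left.
Client M/first: +7 of 8 at 5; pool empty.
Total = 26×10 + 25×4 + 18×11 + 14×4 + 6×6 + 5×7 = 685.

685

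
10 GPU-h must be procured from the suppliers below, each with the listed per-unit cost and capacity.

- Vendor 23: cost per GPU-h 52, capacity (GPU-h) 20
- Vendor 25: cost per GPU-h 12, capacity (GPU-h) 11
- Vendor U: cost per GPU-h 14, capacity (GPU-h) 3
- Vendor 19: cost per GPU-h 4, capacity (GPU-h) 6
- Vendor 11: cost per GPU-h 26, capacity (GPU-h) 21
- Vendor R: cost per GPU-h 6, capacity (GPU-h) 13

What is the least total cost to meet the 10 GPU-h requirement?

48

Use suppliers in increasing cost order.
Vendor 19 at 4: take all 6 GPU-h → 4 still needed.
Take 4 from Vendor R at 6 to finish.
Vendor 25, Vendor U, Vendor 11, Vendor 23: unused.
Cost = 6×4 + 4×6 = 48.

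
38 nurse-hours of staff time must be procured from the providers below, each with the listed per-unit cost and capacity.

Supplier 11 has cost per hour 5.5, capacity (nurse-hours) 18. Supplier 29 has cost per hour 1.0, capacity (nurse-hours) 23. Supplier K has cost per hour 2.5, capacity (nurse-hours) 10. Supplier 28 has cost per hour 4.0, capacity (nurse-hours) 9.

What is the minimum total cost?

Fill from the cheapest provider first.
Supplier 29 (1.0): use full 23 → 15 nurse-hours to go.
Take 10 from Supplier K at 2.5 → need 5 more.
Take 5 from Supplier 28 at 4.0 to finish.
Supplier 11: unused.
Cost = 23×1.0 + 10×2.5 + 5×4.0 = 68.

68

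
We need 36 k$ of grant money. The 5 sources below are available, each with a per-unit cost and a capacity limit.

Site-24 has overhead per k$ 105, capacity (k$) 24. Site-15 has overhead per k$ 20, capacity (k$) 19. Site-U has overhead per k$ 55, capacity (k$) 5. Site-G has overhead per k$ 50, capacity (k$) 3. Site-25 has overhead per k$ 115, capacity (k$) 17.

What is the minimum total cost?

Fill from the cheapest source first.
Take 19 from Site-15 at 20 → need 17 more.
Site-G at 50: take all 3 k$ → 14 still needed.
Site-U at 55: take all 5 k$ → 9 still needed.
Site-24 (105): take the remaining 9 → done.
Site-25: unused.
Cost = 19×20 + 3×50 + 5×55 + 9×105 = 1750.

1750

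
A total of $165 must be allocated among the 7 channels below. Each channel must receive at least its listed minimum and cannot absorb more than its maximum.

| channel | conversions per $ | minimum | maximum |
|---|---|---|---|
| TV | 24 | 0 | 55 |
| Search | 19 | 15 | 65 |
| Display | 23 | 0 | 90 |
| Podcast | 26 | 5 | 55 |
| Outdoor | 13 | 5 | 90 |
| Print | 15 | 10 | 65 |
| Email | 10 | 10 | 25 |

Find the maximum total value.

3695

Meeting every minimum uses 0+15+0+5+5+10+10 = 45 $, leaving 120.
Rank by conversions per $: Podcast 26 > TV 24 > Display 23 > Search 19 > Print 15 > Outdoor 13 > Email 10.
Give Podcast 50 more to hit its cap of 55 — 70 left.
TV: +55 to 55 (cap) — 15 left.
Only 15 left; Display takes them to reach 15.
Total = 24×55 + 19×15 + 23×15 + 26×55 + 13×5 + 15×10 + 10×10 = 3695.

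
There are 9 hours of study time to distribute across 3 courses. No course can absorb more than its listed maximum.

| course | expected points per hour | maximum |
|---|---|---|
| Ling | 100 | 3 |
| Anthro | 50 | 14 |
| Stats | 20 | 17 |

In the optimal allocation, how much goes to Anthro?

6

Highest expected points per hour first: Ling 100 > Anthro 50 > Stats 20.
Ling takes 3 to reach its cap of 3 — 6 left.
Only 6 left; Anthro takes them to reach 6.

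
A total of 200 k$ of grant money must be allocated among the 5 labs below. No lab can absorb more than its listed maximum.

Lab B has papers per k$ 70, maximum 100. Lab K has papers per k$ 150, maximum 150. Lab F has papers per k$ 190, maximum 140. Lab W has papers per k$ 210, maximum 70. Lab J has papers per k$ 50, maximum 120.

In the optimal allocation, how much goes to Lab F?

130

Highest papers per k$ first: Lab W 210 > Lab F 190 > Lab K 150 > Lab B 70 > Lab J 50.
Give Lab W 70 to hit its cap of 70 ; 130 left.
Lab F has room for 140 but only 130 remain, so it gets 130.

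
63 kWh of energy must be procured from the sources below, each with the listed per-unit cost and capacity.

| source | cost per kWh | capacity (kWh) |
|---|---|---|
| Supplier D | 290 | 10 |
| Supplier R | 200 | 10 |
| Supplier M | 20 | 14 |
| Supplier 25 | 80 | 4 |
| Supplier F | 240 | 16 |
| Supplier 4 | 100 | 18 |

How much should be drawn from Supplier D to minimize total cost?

1

Fill from the cheapest source first.
Supplier M at 20: take all 14 kWh — 49 still needed.
Supplier 25 at 80: take all 4 kWh — 45 still needed.
Take 18 from Supplier 4 at 100 — need 27 more.
Supplier R (200): use full 10 — 17 kWh to go.
Take 16 from Supplier F at 240 — need 1 more.
Supplier D (290): take the remaining 1 — done.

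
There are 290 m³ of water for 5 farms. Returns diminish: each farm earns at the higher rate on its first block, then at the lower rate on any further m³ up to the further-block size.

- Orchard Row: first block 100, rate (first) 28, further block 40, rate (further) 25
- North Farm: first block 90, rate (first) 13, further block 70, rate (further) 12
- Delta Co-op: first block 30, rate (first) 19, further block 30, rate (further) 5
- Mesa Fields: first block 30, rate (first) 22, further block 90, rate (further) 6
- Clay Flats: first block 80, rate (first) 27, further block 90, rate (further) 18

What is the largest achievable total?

Rank every tier by rate: Orchard Row/tier1 28 > Clay Flats/tier1 27 > Orchard Row/tier2 25 > Mesa Fields/tier1 22 > Delta Co-op/tier1 19 > Clay Flats/tier2 18 > North Farm/tier1 13 > North Farm/tier2 12 > Mesa Fields/tier2 6 > Delta Co-op/tier2 5.
Orchard Row tier1 at 28: fill all 100 → 190 left.
Fill Clay Flats tier1 block (80 at 27) → 110 left.
Orchard Row/tier2 (25): +40 → 70 left.
Fill Mesa Fields tier1 block (30 at 22) → 40 left.
Fill Delta Co-op tier1 block (30 at 19) → 10 left.
10 remain; put them into Clay Flats tier2 at 18.
Total = 28×100 + 27×80 + 25×40 + 22×30 + 19×30 + 18×10 = 7370.

7370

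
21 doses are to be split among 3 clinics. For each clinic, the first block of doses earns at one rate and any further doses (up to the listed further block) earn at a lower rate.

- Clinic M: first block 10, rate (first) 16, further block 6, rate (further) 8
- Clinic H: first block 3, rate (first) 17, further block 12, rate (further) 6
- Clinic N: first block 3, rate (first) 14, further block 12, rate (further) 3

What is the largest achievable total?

Order all 6 blocks by rate: Clinic H/first 17 > Clinic M/first 16 > Clinic N/first 14 > Clinic M/second 8 > Clinic H/second 6 > Clinic N/second 3.
Clinic H/first (17): +3 ; 18 left.
Clinic M first at 16: fill all 10 ; 8 left.
Clinic N/first (14): +3 ; 5 left.
Clinic M/second: +5 of 6 at 8; pool empty.
Total = 17×3 + 16×10 + 14×3 + 8×5 = 293.

293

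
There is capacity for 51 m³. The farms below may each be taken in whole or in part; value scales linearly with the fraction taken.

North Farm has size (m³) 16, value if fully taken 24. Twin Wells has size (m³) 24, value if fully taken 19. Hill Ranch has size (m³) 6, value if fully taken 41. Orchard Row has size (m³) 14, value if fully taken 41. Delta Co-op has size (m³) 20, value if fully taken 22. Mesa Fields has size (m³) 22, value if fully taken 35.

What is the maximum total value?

130.5

Rank by value-to-size ratio: Hill Ranch 41/6≈6.83, Orchard Row 41/14≈2.93, Mesa Fields 35/22≈1.59, North Farm 24/16≈1.5, Delta Co-op 22/20≈1.1, Twin Wells 19/24≈0.792.
All 6 m³ of Hill Ranch fit (value 41) ; 45 remain.
Orchard Row: take in full, 14 m³ for value 41 ; 31 left.
Mesa Fields: take in full, 22 m³ for value 35 ; 9 left.
Fill the last 9 m³ with part of North Farm: 9/16 of it earns 13.5.
Total value = 130.5.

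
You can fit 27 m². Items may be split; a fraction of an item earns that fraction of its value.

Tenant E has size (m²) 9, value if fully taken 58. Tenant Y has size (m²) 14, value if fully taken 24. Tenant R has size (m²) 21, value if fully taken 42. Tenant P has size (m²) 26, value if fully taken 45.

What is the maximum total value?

Best value per unit of size first: Tenant E 58/9≈6.44, Tenant R 42/21≈2, Tenant P 45/26≈1.73, Tenant Y 24/14≈1.71.
All 9 m² of Tenant E fit (value 58) ; 18 remain.
Fill the last 18 m² with part of Tenant R: 18/21 of it earns 36.
Total value = 94.

94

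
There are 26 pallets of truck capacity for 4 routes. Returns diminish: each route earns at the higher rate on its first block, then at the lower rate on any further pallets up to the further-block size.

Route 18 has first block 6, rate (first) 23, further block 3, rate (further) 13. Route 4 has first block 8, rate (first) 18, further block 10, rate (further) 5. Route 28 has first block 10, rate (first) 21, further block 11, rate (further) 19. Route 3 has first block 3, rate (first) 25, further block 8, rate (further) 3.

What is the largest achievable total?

556

Treat each block as its own option and order by rate: Route 3/T1 25 > Route 18/T1 23 > Route 28/T1 21 > Route 28/T2 19 > Route 4/T1 18 > Route 18/T2 13 > Route 4/T2 5 > Route 3/T2 3.
Route 3/T1 (25): +3 → 23 left.
Route 18/T1 (23): +6 → 17 left.
Route 28 T1 at 21: fill all 10 → 7 left.
Route 28/T2: +7 of 11 at 19; pool empty.
Total = 25×3 + 23×6 + 21×10 + 19×7 = 556.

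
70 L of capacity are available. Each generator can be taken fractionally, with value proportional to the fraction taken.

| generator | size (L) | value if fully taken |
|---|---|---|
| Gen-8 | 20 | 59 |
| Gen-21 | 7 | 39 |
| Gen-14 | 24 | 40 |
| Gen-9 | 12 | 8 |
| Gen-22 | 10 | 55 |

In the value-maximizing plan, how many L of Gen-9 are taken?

9

Rank by value-to-size ratio: Gen-21 39/7≈5.57, Gen-22 55/10≈5.5, Gen-8 59/20≈2.95, Gen-14 40/24≈1.67, Gen-9 8/12≈0.667.
All 7 L of Gen-21 fit (value 39) ; 63 remain.
Take all of Gen-22 (10 L, value 55) ; 53 L left.
Take all of Gen-8 (20 L, value 59) ; 33 L left.
All 24 L of Gen-14 fit (value 40) ; 9 remain.
Only 9 L remain; take 9/12 of Gen-9 for value 8×9/12 = 6.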